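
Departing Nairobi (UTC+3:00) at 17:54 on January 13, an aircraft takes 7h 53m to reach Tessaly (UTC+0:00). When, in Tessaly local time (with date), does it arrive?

22:47 on Jan 13

Convert departure to UTC: 17:54 − 3:00 = 14:54 UTC on Jan 13.
Add 7 hours 53 minutes travel time → 22:47 UTC.
Tessaly is UTC+0, so local arrival is the same: 22:47 on Jan 13.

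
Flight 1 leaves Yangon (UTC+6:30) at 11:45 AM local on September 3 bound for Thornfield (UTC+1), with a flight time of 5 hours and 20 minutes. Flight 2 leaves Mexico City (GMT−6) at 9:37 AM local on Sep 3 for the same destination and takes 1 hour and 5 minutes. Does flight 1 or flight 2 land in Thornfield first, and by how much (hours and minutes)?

Flight 1 in UTC: 11:45 AM − 6:30 = 5:15 AM on Sep 3.
+5 hours 20 minutes → arrive 10:35 AM UTC on Sep 3.
Flight 2 in UTC: 9:37 AM + 6:00 = 3:37 PM on Sep 3.
+1 hour and 5 minutes → arrive 4:42 PM UTC on Sep 3.
Flight 1 lands earlier by 6 hours 7 minutes.

the first, by 6 hours 7 minutes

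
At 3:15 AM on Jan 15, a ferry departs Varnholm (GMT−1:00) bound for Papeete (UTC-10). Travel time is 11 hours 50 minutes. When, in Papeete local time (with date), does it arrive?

6:05 AM on Jan 15

Papeete is 9:00 behind Varnholm.
After 11 hours and 50 minutes it is 3:05 PM in Varnholm.
Shift by the zone difference: 3:05 PM − 9:00 = 6:05 AM on Jan 15 in Papeete.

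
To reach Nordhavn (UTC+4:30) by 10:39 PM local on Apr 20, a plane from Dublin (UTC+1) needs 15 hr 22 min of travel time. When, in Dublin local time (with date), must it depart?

3:47 AM on April 20

Target arrival in UTC: 10:39 PM − 4:30 = 6:09 PM on Apr 20.
Subtract 15 hours 22 minutes → departure 2:47 AM UTC on Apr 20.
Dublin is UTC+1:00: 2:47 AM + 1:00 = 3:47 AM on Apr 20.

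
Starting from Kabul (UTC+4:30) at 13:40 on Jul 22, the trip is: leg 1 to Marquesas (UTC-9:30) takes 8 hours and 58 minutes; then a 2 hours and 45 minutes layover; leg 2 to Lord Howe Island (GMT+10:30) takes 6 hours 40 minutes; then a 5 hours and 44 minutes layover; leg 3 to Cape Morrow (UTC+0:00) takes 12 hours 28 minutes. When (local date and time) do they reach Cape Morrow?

Convert departure to UTC: 13:40 − 4:30 = 09:10 UTC on Jul 22.
Add 8 hours and 58 minutes leg 1 → 18:08 UTC.
Add 2 hours and 45 minutes layover in Marquesas → 20:53 UTC.
Add 6 hours 40 minutes leg 2 → 03:33 UTC (Jul 23).
Add 5 hours 44 minutes layover in Lord Howe Island → 09:17 UTC.
Add 12 hours 28 minutes leg 3 → 21:45 UTC.
Cape Morrow is UTC+0, so local arrival is the same: 21:45 on Jul 23.

21:45 on Jul 23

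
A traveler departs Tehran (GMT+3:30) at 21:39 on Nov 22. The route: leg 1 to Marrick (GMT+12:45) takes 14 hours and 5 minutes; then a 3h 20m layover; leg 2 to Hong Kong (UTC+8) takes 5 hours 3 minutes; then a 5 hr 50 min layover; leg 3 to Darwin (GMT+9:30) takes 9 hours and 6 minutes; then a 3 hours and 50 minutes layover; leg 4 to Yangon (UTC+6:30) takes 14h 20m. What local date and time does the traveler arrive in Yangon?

08:13 on November 25

Convert departure to UTC: 21:39 − 3:30 = 18:09 UTC on Nov 22.
Add 14 hours 5 minutes leg 1 → 08:14 UTC (Nov 23).
Add 3 hours 20 minutes layover in Marrick → 11:34 UTC.
Add 5 hours 3 minutes leg 2 → 16:37 UTC.
Add 5 hours 50 minutes layover in Hong Kong → 22:27 UTC.
Add 9 hours and 6 minutes leg 3 → 07:33 UTC (Nov 24).
Add 3 hours 50 minutes layover in Darwin → 11:23 UTC.
Add 14 hours and 20 minutes leg 4 → 01:43 UTC (Nov 25).
Yangon is UTC+6:30, so local arrival = 01:43 + 6:30 = 08:13 on Nov 25.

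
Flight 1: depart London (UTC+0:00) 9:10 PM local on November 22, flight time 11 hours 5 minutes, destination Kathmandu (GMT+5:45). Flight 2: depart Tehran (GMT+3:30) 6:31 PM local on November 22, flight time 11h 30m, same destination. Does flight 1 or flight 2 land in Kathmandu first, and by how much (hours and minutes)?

the second, by 5 hours 44 minutes

Flight 1 departs at 9:10 PM UTC (Nov 22).
+11 hours and 5 minutes → arrive 8:15 AM UTC on Nov 23.
Flight 2 in UTC: 6:31 PM − 3:30 = 3:01 PM on Nov 22.
+11 hours 30 minutes → arrive 2:31 AM UTC on Nov 23.
Flight 2 lands earlier by 5 hours 44 minutes.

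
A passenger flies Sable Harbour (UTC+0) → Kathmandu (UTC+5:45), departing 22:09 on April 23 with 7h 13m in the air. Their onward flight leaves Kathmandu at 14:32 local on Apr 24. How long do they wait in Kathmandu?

Sable Harbour is at UTC+0, so departure is already 22:09 UTC on Apr 23.
Add 7 hours 13 minutes flight time → 05:22 UTC (Apr 24).
Kathmandu is UTC+5:45, so local arrival = 05:22 + 5:45 = 11:07 on Apr 24.
Layover = 14:32 − 11:07 = 3 hours 25 minutes.

3 hours 25 minutes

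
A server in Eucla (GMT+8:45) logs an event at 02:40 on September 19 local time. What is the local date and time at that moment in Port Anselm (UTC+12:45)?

06:40 on September 19

In UTC: 02:40 − 8:45 = 17:55 on Sep 18.
Port Anselm is UTC+12:45: 17:55 + 12:45 = 06:40 on Sep 19.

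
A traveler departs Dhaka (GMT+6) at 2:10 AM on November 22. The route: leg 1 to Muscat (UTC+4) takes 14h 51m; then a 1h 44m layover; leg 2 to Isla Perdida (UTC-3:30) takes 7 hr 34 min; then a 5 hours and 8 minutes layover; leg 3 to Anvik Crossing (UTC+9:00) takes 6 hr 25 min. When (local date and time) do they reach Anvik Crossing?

Convert departure to UTC: 2:10 AM − 6:00 = 8:10 PM UTC on Nov 21.
Add 14 hours 51 minutes leg 1 → 11:01 AM UTC (Nov 22).
Add 1 hour and 44 minutes layover in Muscat → 12:45 PM UTC.
Add 7 hours and 34 minutes leg 2 → 8:19 PM UTC.
Add 5 hours 8 minutes layover in Isla Perdida → 1:27 AM UTC (Nov 23).
Add 6 hours 25 minutes leg 3 → 7:52 AM UTC.
Anvik Crossing is UTC+9:00, so local arrival = 7:52 AM + 9:00 = 4:52 PM on Nov 23.

4:52 PM on November 23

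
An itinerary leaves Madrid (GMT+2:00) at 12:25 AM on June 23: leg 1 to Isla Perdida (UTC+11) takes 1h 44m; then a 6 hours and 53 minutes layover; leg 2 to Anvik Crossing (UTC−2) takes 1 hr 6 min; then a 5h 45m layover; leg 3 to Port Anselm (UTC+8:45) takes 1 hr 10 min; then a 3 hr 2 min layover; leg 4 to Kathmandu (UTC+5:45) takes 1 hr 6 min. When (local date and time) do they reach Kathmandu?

12:56 AM on June 24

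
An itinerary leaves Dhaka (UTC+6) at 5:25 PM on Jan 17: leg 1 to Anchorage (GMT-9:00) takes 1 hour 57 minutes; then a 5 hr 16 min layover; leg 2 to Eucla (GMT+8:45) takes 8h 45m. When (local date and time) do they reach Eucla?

Convert departure to UTC: 5:25 PM − 6:00 = 11:25 AM UTC on Jan 17.
Add 1 hour and 57 minutes leg 1 → 1:22 PM UTC.
Add 5 hours 16 minutes layover in Anchorage → 6:38 PM UTC.
Add 8 hours and 45 minutes leg 2 → 3:23 AM UTC (Jan 18).
Eucla is UTC+8:45, so local arrival = 3:23 AM + 8:45 = 12:08 PM on Jan 18.

12:08 PM on January 18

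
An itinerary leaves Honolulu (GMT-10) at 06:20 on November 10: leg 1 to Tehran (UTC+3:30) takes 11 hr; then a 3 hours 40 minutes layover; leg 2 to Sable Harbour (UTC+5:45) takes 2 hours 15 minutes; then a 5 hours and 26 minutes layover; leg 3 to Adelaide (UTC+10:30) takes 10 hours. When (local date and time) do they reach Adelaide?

Convert departure to UTC: 06:20 + 10:00 = 16:20 UTC on Nov 10.
Add 11 hours leg 1 → 03:20 UTC (Nov 11).
Add 3 hours 40 minutes layover in Tehran → 07:00 UTC.
Add 2 hours and 15 minutes leg 2 → 09:15 UTC.
Add 5 hours and 26 minutes layover in Sable Harbour → 14:41 UTC.
Add 10 hours leg 3 → 00:41 UTC (Nov 12).
Adelaide is UTC+10:30, so local arrival = 00:41 + 10:30 = 11:11 on Nov 12.

11:11 on November 12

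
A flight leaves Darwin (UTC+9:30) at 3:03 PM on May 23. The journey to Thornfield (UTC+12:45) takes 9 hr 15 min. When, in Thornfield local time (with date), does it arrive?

3:33 AM on May 24

Convert departure to UTC: 3:03 PM − 9:30 = 5:33 AM UTC on May 23.
Add 9 hours 15 minutes travel time → 2:48 PM UTC.
Thornfield is UTC+12:45, so local arrival = 2:48 PM + 12:45 = 3:33 AM on May 24.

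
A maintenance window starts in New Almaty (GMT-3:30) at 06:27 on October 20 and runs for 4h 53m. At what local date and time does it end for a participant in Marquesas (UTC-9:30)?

Convert start to UTC: 06:27 + 3:30 = 09:57 UTC on Oct 20.
Add 4 hours and 53 minutes duration → 14:50 UTC.
Marquesas is UTC−9:30, so local end time = 14:50 − 9:30 = 05:20 on Oct 20.

05:20 on October 20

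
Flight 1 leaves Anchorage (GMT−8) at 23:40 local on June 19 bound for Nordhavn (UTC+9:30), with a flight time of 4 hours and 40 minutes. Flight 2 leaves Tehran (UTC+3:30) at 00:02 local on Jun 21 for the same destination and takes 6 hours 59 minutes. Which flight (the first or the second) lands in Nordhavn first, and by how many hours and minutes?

Flight 1 in UTC: 23:40 + 8:00 = 07:40 on Jun 20.
+4 hours 40 minutes → arrive 12:20 UTC on Jun 20.
Flight 2 in UTC: 00:02 − 3:30 = 20:32 on Jun 20.
+6 hours and 59 minutes → arrive 03:31 UTC on Jun 21.
Flight 1 lands earlier by 15 hours 11 minutes.

the first, by 15 hours 11 minutes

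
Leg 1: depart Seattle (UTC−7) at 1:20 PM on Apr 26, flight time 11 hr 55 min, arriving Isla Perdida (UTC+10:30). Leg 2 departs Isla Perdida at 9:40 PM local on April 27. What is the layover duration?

2 hours 55 minutes

Convert departure to UTC: 1:20 PM + 7:00 = 8:20 PM UTC on Apr 26.
Add 11 hours and 55 minutes flight time → 8:15 AM UTC (Apr 27).
Isla Perdida is UTC+10:30, so local arrival = 8:15 AM + 10:30 = 6:45 PM on Apr 27.
Layover = 9:40 PM − 6:45 PM = 2 hours 55 minutes.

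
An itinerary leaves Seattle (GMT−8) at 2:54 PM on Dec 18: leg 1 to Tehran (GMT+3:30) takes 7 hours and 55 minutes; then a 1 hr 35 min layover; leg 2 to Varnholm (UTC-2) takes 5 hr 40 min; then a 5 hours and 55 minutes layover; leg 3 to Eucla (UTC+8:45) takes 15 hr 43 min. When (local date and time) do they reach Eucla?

Convert departure to UTC: 2:54 PM + 8:00 = 10:54 PM UTC on Dec 18.
Add 7 hours 55 minutes leg 1 → 6:49 AM UTC (Dec 19).
Add 1 hour 35 minutes layover in Tehran → 8:24 AM UTC.
Add 5 hours and 40 minutes leg 2 → 2:04 PM UTC.
Add 5 hours 55 minutes layover in Varnholm → 7:59 PM UTC.
Add 15 hours 43 minutes leg 3 → 11:42 AM UTC (Dec 20).
Eucla is UTC+8:45, so local arrival = 11:42 AM + 8:45 = 8:27 PM on Dec 20.

8:27 PM on December 20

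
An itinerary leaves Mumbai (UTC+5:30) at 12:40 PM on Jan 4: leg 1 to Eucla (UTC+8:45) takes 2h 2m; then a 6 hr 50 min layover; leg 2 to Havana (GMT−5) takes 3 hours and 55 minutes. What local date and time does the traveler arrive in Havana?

2:57 PM on January 4

Convert departure to UTC: 12:40 PM − 5:30 = 7:10 AM UTC on Jan 4.
Add 2 hours and 2 minutes leg 1 → 9:12 AM UTC.
Add 6 hours and 50 minutes layover in Eucla → 4:02 PM UTC.
Add 3 hours and 55 minutes leg 2 → 7:57 PM UTC.
Havana is UTC−5:00, so local arrival = 7:57 PM − 5:00 = 2:57 PM on Jan 4.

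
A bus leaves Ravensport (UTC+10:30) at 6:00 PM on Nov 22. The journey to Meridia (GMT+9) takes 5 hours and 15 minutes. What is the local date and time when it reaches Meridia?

9:45 PM on Nov 22

Convert departure to UTC: 6:00 PM − 10:30 = 7:30 AM UTC on Nov 22.
Add 5 hours 15 minutes travel time → 12:45 PM UTC.
Meridia is UTC+9:00, so local arrival = 12:45 PM + 9:00 = 9:45 PM on Nov 22.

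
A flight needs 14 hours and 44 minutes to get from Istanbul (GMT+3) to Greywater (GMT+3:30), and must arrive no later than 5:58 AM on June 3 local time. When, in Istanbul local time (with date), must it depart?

2:44 PM on June 2

Target arrival in UTC: 5:58 AM − 3:30 = 2:28 AM on Jun 3.
Subtract 14 hours 44 minutes → departure 11:44 AM UTC on Jun 2.
Istanbul is UTC+3:00: 11:44 AM + 3:00 = 2:44 PM on Jun 2.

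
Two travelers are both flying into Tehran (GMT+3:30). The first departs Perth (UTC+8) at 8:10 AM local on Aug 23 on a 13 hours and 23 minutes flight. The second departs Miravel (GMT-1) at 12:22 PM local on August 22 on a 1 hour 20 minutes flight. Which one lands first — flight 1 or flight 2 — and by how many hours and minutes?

Flight 1 in UTC: 8:10 AM − 8:00 = 12:10 AM on Aug 23.
+13 hours 23 minutes → arrive 1:33 PM UTC on Aug 23.
Flight 2 in UTC: 12:22 PM + 1:00 = 1:22 PM on Aug 22.
+1 hour and 20 minutes → arrive 2:42 PM UTC on Aug 22.
Flight 2 lands earlier by 22 hours 51 minutes.

the second, by 22 hours 51 minutes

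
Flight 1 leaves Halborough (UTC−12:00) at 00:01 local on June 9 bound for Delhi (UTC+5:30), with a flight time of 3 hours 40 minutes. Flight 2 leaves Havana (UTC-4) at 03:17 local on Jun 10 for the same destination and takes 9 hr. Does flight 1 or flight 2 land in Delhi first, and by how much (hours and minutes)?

the first, by 24 hours 36 minutes

Flight 1 in UTC: 00:01 + 12:00 = 12:01 on Jun 9.
+3 hours and 40 minutes → arrive 15:41 UTC on Jun 9.
Flight 2 in UTC: 03:17 + 4:00 = 07:17 on Jun 10.
+9 hours → arrive 16:17 UTC on Jun 10.
Flight 1 lands earlier by 24 hours 36 minutes.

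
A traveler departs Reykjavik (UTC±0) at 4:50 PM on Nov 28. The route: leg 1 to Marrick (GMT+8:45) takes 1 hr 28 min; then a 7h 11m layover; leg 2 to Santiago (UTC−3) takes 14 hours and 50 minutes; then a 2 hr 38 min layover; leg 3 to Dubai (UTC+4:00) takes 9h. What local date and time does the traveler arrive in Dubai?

7:57 AM on November 30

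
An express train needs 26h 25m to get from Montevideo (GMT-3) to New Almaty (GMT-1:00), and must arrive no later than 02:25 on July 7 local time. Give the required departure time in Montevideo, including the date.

22:00 on July 5

Target arrival in UTC: 02:25 + 1:00 = 03:25 on Jul 7.
Subtract 26 hours and 25 minutes → departure 01:00 UTC on Jul 6.
Montevideo is UTC−3:00: 01:00 − 3:00 = 22:00 on Jul 5.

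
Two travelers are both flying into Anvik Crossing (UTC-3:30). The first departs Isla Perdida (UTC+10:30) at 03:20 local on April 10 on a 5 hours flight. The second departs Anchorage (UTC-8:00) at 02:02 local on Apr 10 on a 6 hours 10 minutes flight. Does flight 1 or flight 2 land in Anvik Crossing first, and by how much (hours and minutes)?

Flight 1 in UTC: 03:20 − 10:30 = 16:50 on Apr 9.
+5 hours → arrive 21:50 UTC on Apr 9.
Flight 2 in UTC: 02:02 + 8:00 = 10:02 on Apr 10.
+6 hours 10 minutes → arrive 16:12 UTC on Apr 10.
Flight 1 lands earlier by 18 hours 22 minutes.

the first, by 18 hours 22 minutes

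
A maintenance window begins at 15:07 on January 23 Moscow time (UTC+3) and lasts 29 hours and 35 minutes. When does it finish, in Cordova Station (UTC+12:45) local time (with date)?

Convert start to UTC: 15:07 − 3:00 = 12:07 UTC on Jan 23.
Add 29 hours and 35 minutes duration → 17:42 UTC (Jan 24).
Cordova Station is UTC+12:45, so local end time = 17:42 + 12:45 = 06:27 on Jan 25.

06:27 on January 25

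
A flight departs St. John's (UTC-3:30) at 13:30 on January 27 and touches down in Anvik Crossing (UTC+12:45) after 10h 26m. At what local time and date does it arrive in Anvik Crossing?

16:11 on January 28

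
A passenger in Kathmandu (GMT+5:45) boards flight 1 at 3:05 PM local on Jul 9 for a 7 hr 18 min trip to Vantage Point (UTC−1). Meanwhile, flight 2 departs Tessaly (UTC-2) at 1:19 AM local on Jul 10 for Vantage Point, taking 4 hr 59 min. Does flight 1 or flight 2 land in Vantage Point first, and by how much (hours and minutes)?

Flight 1 in UTC: 3:05 PM − 5:45 = 9:20 AM on Jul 9.
+7 hours 18 minutes → arrive 4:38 PM UTC on Jul 9.
Flight 2 in UTC: 1:19 AM + 2:00 = 3:19 AM on Jul 10.
+4 hours and 59 minutes → arrive 8:18 AM UTC on Jul 10.
Flight 1 lands earlier by 15 hours 40 minutes.

the first, by 15 hours 40 minutes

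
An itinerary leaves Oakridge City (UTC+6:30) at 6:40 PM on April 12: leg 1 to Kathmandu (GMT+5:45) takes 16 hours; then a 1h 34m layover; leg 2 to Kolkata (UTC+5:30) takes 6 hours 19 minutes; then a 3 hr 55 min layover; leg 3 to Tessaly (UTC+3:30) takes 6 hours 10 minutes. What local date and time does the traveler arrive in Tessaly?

Convert departure to UTC: 6:40 PM − 6:30 = 12:10 PM UTC on Apr 12.
Add 16 hours leg 1 → 4:10 AM UTC (Apr 13).
Add 1 hour and 34 minutes layover in Kathmandu → 5:44 AM UTC.
Add 6 hours and 19 minutes leg 2 → 12:03 PM UTC.
Add 3 hours and 55 minutes layover in Kolkata → 3:58 PM UTC.
Add 6 hours 10 minutes leg 3 → 10:08 PM UTC.
Tessaly is UTC+3:30, so local arrival = 10:08 PM + 3:30 = 1:38 AM on Apr 14.

1:38 AM on April 14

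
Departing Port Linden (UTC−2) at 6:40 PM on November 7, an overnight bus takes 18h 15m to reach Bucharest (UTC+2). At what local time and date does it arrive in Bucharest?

4:55 PM on November 8

Convert departure to UTC: 6:40 PM + 2:00 = 8:40 PM UTC on Nov 7.
Add 18 hours 15 minutes travel time → 2:55 PM UTC (Nov 8).
Bucharest is UTC+2:00, so local arrival = 2:55 PM + 2:00 = 4:55 PM on Nov 8.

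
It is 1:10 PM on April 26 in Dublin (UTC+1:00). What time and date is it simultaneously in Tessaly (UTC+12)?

Tessaly is 11:00 ahead of Dublin.
Shift by the zone difference: 1:10 PM + 11:00 = 12:10 AM on Apr 27 in Tessaly.

12:10 AM on Apr 27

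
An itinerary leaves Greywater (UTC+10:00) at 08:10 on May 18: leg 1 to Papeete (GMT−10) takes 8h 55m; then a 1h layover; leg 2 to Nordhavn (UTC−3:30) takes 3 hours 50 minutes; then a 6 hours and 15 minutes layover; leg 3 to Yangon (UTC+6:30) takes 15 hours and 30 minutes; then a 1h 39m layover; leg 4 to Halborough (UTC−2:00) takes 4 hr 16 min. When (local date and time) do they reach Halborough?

13:35 on May 19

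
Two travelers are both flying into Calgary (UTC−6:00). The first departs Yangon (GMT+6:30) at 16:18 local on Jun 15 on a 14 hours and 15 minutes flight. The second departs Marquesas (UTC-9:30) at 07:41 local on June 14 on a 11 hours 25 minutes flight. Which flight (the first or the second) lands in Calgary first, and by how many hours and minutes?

Flight 1 in UTC: 16:18 − 6:30 = 09:48 on Jun 15.
+14 hours 15 minutes → arrive 00:03 UTC on Jun 16.
Flight 2 in UTC: 07:41 + 9:30 = 17:11 on Jun 14.
+11 hours and 25 minutes → arrive 04:36 UTC on Jun 15.
Flight 2 lands earlier by 19 hours 27 minutes.

the second, by 19 hours 27 minutes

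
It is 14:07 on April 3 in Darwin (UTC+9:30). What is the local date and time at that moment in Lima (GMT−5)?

In UTC: 14:07 − 9:30 = 04:37 on Apr 3.
Lima is UTC−5:00: 04:37 − 5:00 = 23:37 on Apr 2.

23:37 on April 2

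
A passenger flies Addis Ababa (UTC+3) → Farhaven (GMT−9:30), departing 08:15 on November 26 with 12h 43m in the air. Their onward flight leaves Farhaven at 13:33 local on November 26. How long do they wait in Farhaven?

Convert departure to UTC: 08:15 − 3:00 = 05:15 UTC on Nov 26.
Add 12 hours and 43 minutes flight time → 17:58 UTC.
Farhaven is UTC−9:30, so local arrival = 17:58 − 9:30 = 08:28 on Nov 26.
Layover = 13:33 − 08:28 = 5 hours 5 minutes.

5 hours 5 minutes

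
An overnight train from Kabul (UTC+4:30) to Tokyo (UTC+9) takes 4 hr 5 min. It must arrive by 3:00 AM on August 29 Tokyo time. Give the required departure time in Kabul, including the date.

Target arrival in UTC: 3:00 AM − 9:00 = 6:00 PM on Aug 28.
Subtract 4 hours 5 minutes → departure 1:55 PM UTC on Aug 28.
Kabul is UTC+4:30: 1:55 PM + 4:30 = 6:25 PM on Aug 28.

6:25 PM on August 28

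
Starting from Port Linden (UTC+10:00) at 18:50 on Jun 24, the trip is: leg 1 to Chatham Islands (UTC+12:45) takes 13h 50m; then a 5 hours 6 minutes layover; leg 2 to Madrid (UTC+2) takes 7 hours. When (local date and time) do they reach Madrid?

Convert departure to UTC: 18:50 − 10:00 = 08:50 UTC on Jun 24.
Add 13 hours 50 minutes leg 1 → 22:40 UTC.
Add 5 hours 6 minutes layover in Chatham Islands → 03:46 UTC (Jun 25).
Add 7 hours leg 2 → 10:46 UTC.
Madrid is UTC+2:00, so local arrival = 10:46 + 2:00 = 12:46 on Jun 25.

12:46 on Jun 25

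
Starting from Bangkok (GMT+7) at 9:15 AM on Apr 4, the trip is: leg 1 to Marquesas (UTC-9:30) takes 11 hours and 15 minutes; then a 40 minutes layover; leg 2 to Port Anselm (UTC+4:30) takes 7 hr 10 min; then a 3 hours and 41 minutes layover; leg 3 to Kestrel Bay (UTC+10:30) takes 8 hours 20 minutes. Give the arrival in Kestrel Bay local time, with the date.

7:51 PM on April 5

Convert departure to UTC: 9:15 AM − 7:00 = 2:15 AM UTC on Apr 4.
Add 11 hours 15 minutes leg 1 → 1:30 PM UTC.
Add 40 minutes layover in Marquesas → 2:10 PM UTC.
Add 7 hours and 10 minutes leg 2 → 9:20 PM UTC.
Add 3 hours and 41 minutes layover in Port Anselm → 1:01 AM UTC (Apr 5).
Add 8 hours and 20 minutes leg 3 → 9:21 AM UTC.
Kestrel Bay is UTC+10:30, so local arrival = 9:21 AM + 10:30 = 7:51 PM on Apr 5.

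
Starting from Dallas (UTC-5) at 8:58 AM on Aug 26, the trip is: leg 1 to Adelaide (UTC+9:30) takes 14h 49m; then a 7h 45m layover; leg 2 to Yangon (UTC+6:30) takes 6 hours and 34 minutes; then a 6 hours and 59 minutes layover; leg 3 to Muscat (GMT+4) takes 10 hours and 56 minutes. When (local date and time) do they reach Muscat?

Convert departure to UTC: 8:58 AM + 5:00 = 1:58 PM UTC on Aug 26.
Add 14 hours and 49 minutes leg 1 → 4:47 AM UTC (Aug 27).
Add 7 hours and 45 minutes layover in Adelaide → 12:32 PM UTC.
Add 6 hours 34 minutes leg 2 → 7:06 PM UTC.
Add 6 hours and 59 minutes layover in Yangon → 2:05 AM UTC (Aug 28).
Add 10 hours 56 minutes leg 3 → 1:01 PM UTC.
Muscat is UTC+4:00, so local arrival = 1:01 PM + 4:00 = 5:01 PM on Aug 28.

5:01 PM on August 28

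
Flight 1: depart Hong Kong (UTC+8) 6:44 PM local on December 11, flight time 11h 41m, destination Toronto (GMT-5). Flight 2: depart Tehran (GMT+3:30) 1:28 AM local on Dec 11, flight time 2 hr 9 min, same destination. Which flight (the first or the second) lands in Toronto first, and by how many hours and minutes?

the second, by 22 hours 18 minutes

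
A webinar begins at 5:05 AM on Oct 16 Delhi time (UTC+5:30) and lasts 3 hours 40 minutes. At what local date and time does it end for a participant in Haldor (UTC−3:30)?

11:45 PM on October 15

Convert start to UTC: 5:05 AM − 5:30 = 11:35 PM UTC on Oct 15.
Add 3 hours 40 minutes duration → 3:15 AM UTC (Oct 16).
Haldor is UTC−3:30, so local end time = 3:15 AM − 3:30 = 11:45 PM on Oct 15.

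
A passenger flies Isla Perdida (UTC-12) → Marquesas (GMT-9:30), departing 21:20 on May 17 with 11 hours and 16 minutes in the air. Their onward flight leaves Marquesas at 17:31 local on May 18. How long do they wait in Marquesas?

6 hours 25 minutes

Convert departure to UTC: 21:20 + 12:00 = 09:20 UTC on May 18.
Add 11 hours 16 minutes flight time → 20:36 UTC.
Marquesas is UTC−9:30, so local arrival = 20:36 − 9:30 = 11:06 on May 18.
Layover = 17:31 − 11:06 = 6 hours 25 minutes.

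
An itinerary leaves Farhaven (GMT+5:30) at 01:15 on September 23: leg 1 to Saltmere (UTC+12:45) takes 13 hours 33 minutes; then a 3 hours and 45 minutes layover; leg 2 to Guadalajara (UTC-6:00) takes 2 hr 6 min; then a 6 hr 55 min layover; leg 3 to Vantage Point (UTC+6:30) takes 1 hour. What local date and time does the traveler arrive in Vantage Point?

05:34 on September 24

Convert departure to UTC: 01:15 − 5:30 = 19:45 UTC on Sep 22.
Add 13 hours 33 minutes leg 1 → 09:18 UTC (Sep 23).
Add 3 hours 45 minutes layover in Saltmere → 13:03 UTC.
Add 2 hours and 6 minutes leg 2 → 15:09 UTC.
Add 6 hours 55 minutes layover in Guadalajara → 22:04 UTC.
Add 1 hour leg 3 → 23:04 UTC.
Vantage Point is UTC+6:30, so local arrival = 23:04 + 6:30 = 05:34 on Sep 24.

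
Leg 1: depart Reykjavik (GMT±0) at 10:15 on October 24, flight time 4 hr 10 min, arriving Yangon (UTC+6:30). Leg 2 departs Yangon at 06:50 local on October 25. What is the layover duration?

9 hours 55 minutes

Reykjavik is at UTC+0, so departure is already 10:15 UTC on Oct 24.
Add 4 hours and 10 minutes flight time → 14:25 UTC.
Yangon is UTC+6:30, so local arrival = 14:25 + 6:30 = 20:55 on Oct 24.
Layover = 06:50 − 20:55 (+1 day) = 9 hours 55 minutes.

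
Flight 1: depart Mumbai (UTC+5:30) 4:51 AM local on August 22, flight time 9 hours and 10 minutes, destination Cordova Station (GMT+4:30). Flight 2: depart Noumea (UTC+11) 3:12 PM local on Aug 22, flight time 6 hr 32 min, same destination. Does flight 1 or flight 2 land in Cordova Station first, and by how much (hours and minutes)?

the first, by 2 hours 13 minutes

Flight 1 in UTC: 4:51 AM − 5:30 = 11:21 PM on Aug 21.
+9 hours and 10 minutes → arrive 8:31 AM UTC on Aug 22.
Flight 2 in UTC: 3:12 PM − 11:00 = 4:12 AM on Aug 22.
+6 hours and 32 minutes → arrive 10:44 AM UTC on Aug 22.
Flight 1 lands earlier by 2 hours 13 minutes.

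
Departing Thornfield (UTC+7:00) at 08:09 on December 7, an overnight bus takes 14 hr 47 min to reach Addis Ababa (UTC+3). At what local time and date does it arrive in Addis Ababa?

Convert departure to UTC: 08:09 − 7:00 = 01:09 UTC on Dec 7.
Add 14 hours 47 minutes travel time → 15:56 UTC.
Addis Ababa is UTC+3:00, so local arrival = 15:56 + 3:00 = 18:56 on Dec 7.

18:56 on December 7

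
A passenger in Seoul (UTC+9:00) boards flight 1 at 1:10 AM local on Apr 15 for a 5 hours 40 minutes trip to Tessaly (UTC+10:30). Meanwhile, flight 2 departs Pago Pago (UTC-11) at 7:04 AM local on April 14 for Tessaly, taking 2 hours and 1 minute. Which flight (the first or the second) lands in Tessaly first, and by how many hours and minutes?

the second, by 1 hour 45 minutes

Flight 1 in UTC: 1:10 AM − 9:00 = 4:10 PM on Apr 14.
+5 hours and 40 minutes → arrive 9:50 PM UTC on Apr 14.
Flight 2 in UTC: 7:04 AM + 11:00 = 6:04 PM on Apr 14.
+2 hours and 1 minute → arrive 8:05 PM UTC on Apr 14.
Flight 2 lands earlier by 1 hour 45 minutes.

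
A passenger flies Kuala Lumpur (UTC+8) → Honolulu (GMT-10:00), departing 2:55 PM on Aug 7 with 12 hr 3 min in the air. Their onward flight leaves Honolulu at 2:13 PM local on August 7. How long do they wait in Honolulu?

5 hours 15 minutes

Convert departure to UTC: 2:55 PM − 8:00 = 6:55 AM UTC on Aug 7.
Add 12 hours 3 minutes flight time → 6:58 PM UTC.
Honolulu is UTC−10:00, so local arrival = 6:58 PM − 10:00 = 8:58 AM on Aug 7.
Layover = 2:13 PM − 8:58 AM = 5 hours 15 minutes.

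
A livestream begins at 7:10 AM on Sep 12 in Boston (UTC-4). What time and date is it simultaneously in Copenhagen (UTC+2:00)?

1:10 PM on Sep 12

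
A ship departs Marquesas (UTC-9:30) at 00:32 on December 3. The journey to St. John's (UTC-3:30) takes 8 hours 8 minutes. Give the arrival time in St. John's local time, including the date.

14:40 on December 3

Convert departure to UTC: 00:32 + 9:30 = 10:02 UTC on Dec 3.
Add 8 hours and 8 minutes travel time → 18:10 UTC.
St. John's is UTC−3:30, so local arrival = 18:10 − 3:30 = 14:40 on Dec 3.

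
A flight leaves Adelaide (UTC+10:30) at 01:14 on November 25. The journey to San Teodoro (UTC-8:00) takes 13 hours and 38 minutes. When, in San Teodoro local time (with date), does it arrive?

Convert departure to UTC: 01:14 − 10:30 = 14:44 UTC on Nov 24.
Add 13 hours and 38 minutes travel time → 04:22 UTC (Nov 25).
San Teodoro is UTC−8:00, so local arrival = 04:22 − 8:00 = 20:22 on Nov 24.

20:22 on November 24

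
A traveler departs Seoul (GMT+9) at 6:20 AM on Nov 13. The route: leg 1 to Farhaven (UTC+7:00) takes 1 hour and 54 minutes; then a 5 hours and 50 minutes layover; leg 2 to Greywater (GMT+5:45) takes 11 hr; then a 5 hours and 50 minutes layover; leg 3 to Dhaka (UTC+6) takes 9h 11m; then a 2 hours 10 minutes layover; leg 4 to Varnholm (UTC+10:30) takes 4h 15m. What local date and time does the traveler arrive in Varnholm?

Convert departure to UTC: 6:20 AM − 9:00 = 9:20 PM UTC on Nov 12.
Add 1 hour and 54 minutes leg 1 → 11:14 PM UTC.
Add 5 hours 50 minutes layover in Farhaven → 5:04 AM UTC (Nov 13).
Add 11 hours leg 2 → 4:04 PM UTC.
Add 5 hours 50 minutes layover in Greywater → 9:54 PM UTC.
Add 9 hours 11 minutes leg 3 → 7:05 AM UTC (Nov 14).
Add 2 hours and 10 minutes layover in Dhaka → 9:15 AM UTC.
Add 4 hours 15 minutes leg 4 → 1:30 PM UTC.
Varnholm is UTC+10:30, so local arrival = 1:30 PM + 10:30 = 12:00 AM on Nov 15.

12:00 AM on November 15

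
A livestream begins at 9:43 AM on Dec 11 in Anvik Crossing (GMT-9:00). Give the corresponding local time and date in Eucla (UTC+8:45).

Eucla is 17:45 ahead of Anvik Crossing.
Shift by the zone difference: 9:43 AM + 17:45 = 3:28 AM on Dec 12 in Eucla.

3:28 AM on December 12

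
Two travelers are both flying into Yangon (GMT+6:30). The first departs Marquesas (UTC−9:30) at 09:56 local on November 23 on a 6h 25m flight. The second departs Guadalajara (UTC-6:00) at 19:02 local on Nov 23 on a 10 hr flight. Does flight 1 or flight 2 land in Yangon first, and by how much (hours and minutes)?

Flight 1 in UTC: 09:56 + 9:30 = 19:26 on Nov 23.
+6 hours 25 minutes → arrive 01:51 UTC on Nov 24.
Flight 2 in UTC: 19:02 + 6:00 = 01:02 on Nov 24.
+10 hours → arrive 11:02 UTC on Nov 24.
Flight 1 lands earlier by 9 hours 11 minutes.

the first, by 9 hours 11 minutes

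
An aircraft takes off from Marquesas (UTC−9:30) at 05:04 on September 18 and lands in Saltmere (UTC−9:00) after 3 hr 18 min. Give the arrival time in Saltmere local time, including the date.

08:52 on September 18

Convert departure to UTC: 05:04 + 9:30 = 14:34 UTC on Sep 18.
Add 3 hours and 18 minutes travel time → 17:52 UTC.
Saltmere is UTC−9:00, so local arrival = 17:52 − 9:00 = 08:52 on Sep 18.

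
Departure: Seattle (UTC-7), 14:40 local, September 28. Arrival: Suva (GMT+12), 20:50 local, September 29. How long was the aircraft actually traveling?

11 hours 10 minutes

Departure in UTC: 14:40 + 7:00 = 21:40 on Sep 28.
Arrival in UTC: 20:50 − 12:00 = 08:50 on Sep 29.
Elapsed = 08:50 − 21:40 (+1 day) = 11 hours 10 minutes.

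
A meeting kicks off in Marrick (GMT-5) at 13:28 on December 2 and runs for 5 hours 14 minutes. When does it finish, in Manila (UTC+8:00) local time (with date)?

Convert start to UTC: 13:28 + 5:00 = 18:28 UTC on Dec 2.
Add 5 hours and 14 minutes duration → 23:42 UTC.
Manila is UTC+8:00, so local end time = 23:42 + 8:00 = 07:42 on Dec 3.

07:42 on December 3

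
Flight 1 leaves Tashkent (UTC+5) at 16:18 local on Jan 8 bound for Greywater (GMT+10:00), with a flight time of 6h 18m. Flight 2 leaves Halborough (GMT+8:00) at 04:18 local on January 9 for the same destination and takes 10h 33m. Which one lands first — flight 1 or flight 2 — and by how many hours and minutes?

Flight 1 in UTC: 16:18 − 5:00 = 11:18 on Jan 8.
+6 hours 18 minutes → arrive 17:36 UTC on Jan 8.
Flight 2 in UTC: 04:18 − 8:00 = 20:18 on Jan 8.
+10 hours and 33 minutes → arrive 06:51 UTC on Jan 9.
Flight 1 lands earlier by 13 hours 15 minutes.

the first, by 13 hours 15 minutes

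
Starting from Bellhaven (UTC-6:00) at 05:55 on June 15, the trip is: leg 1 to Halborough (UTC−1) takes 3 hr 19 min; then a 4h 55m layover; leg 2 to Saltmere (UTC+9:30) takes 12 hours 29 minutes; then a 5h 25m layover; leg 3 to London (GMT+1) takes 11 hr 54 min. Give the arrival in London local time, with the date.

Convert departure to UTC: 05:55 + 6:00 = 11:55 UTC on Jun 15.
Add 3 hours 19 minutes leg 1 → 15:14 UTC.
Add 4 hours 55 minutes layover in Halborough → 20:09 UTC.
Add 12 hours 29 minutes leg 2 → 08:38 UTC (Jun 16).
Add 5 hours and 25 minutes layover in Saltmere → 14:03 UTC.
Add 11 hours 54 minutes leg 3 → 01:57 UTC (Jun 17).
London is UTC+1:00, so local arrival = 01:57 + 1:00 = 02:57 on Jun 17.

02:57 on June 17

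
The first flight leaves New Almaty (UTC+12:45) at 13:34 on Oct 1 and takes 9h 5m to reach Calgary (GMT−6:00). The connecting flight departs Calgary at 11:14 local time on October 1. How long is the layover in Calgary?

Convert departure to UTC: 13:34 − 12:45 = 00:49 UTC on Oct 1.
Add 9 hours 5 minutes flight time → 09:54 UTC.
Calgary is UTC−6:00, so local arrival = 09:54 − 6:00 = 03:54 on Oct 1.
Layover = 11:14 − 03:54 = 7 hours 20 minutes.

7 hours 20 minutes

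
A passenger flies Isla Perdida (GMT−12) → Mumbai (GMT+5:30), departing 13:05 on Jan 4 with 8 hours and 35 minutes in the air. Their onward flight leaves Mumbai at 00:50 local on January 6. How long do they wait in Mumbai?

9 hours 40 minutes

Convert departure to UTC: 13:05 + 12:00 = 01:05 UTC on Jan 5.
Add 8 hours 35 minutes flight time → 09:40 UTC.
Mumbai is UTC+5:30, so local arrival = 09:40 + 5:30 = 15:10 on Jan 5.
Layover = 00:50 − 15:10 (+1 day) = 9 hours 40 minutes.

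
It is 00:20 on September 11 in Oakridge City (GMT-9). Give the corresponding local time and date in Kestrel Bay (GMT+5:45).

Kestrel Bay is 14:45 ahead of Oakridge City.
Shift by the zone difference: 00:20 + 14:45 = 15:05 on Sep 11 in Kestrel Bay.

15:05 on September 11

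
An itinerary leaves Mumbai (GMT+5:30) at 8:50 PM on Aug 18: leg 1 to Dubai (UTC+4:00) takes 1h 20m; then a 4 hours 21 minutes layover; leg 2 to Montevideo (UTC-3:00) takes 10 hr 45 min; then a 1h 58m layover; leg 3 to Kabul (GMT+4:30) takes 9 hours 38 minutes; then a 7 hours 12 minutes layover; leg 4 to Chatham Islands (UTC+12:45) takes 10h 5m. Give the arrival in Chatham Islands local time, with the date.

1:24 AM on Aug 21

Convert departure to UTC: 8:50 PM − 5:30 = 3:20 PM UTC on Aug 18.
Add 1 hour 20 minutes leg 1 → 4:40 PM UTC.
Add 4 hours and 21 minutes layover in Dubai → 9:01 PM UTC.
Add 10 hours and 45 minutes leg 2 → 7:46 AM UTC (Aug 19).
Add 1 hour 58 minutes layover in Montevideo → 9:44 AM UTC.
Add 9 hours 38 minutes leg 3 → 7:22 PM UTC.
Add 7 hours and 12 minutes layover in Kabul → 2:34 AM UTC (Aug 20).
Add 10 hours and 5 minutes leg 4 → 12:39 PM UTC.
Chatham Islands is UTC+12:45, so local arrival = 12:39 PM + 12:45 = 1:24 AM on Aug 21.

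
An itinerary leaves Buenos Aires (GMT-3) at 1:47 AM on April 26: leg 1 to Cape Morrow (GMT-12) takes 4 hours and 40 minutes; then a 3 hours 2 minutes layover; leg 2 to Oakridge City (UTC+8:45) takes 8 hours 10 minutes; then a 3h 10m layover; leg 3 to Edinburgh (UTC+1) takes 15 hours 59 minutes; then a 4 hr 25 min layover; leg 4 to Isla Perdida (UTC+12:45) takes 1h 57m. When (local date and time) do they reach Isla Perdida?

10:55 AM on April 28

Convert departure to UTC: 1:47 AM + 3:00 = 4:47 AM UTC on Apr 26.
Add 4 hours and 40 minutes leg 1 → 9:27 AM UTC.
Add 3 hours and 2 minutes layover in Cape Morrow → 12:29 PM UTC.
Add 8 hours and 10 minutes leg 2 → 8:39 PM UTC.
Add 3 hours 10 minutes layover in Oakridge City → 11:49 PM UTC.
Add 15 hours and 59 minutes leg 3 → 3:48 PM UTC (Apr 27).
Add 4 hours and 25 minutes layover in Edinburgh → 8:13 PM UTC.
Add 1 hour and 57 minutes leg 4 → 10:10 PM UTC.
Isla Perdida is UTC+12:45, so local arrival = 10:10 PM + 12:45 = 10:55 AM on Apr 28.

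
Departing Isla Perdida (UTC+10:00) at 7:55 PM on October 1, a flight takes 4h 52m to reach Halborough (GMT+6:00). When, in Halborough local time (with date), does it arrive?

Convert departure to UTC: 7:55 PM − 10:00 = 9:55 AM UTC on Oct 1.
Add 4 hours 52 minutes travel time → 2:47 PM UTC.
Halborough is UTC+6:00, so local arrival = 2:47 PM + 6:00 = 8:47 PM on Oct 1.

8:47 PM on October 1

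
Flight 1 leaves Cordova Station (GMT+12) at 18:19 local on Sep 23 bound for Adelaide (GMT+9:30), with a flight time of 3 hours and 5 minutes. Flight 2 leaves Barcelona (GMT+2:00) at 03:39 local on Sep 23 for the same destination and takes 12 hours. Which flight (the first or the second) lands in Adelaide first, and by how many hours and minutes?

Flight 1 in UTC: 18:19 − 12:00 = 06:19 on Sep 23.
+3 hours and 5 minutes → arrive 09:24 UTC on Sep 23.
Flight 2 in UTC: 03:39 − 2:00 = 01:39 on Sep 23.
+12 hours → arrive 13:39 UTC on Sep 23.
Flight 1 lands earlier by 4 hours 15 minutes.

the first, by 4 hours 15 minutes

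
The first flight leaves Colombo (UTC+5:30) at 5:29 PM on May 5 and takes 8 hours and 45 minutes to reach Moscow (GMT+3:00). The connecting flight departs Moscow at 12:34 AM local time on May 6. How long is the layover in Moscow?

Convert departure to UTC: 5:29 PM − 5:30 = 11:59 AM UTC on May 5.
Add 8 hours 45 minutes flight time → 8:44 PM UTC.
Moscow is UTC+3:00, so local arrival = 8:44 PM + 3:00 = 11:44 PM on May 5.
Layover = 12:34 AM − 11:44 PM (+1 day) = 50 minutes.

50 minutes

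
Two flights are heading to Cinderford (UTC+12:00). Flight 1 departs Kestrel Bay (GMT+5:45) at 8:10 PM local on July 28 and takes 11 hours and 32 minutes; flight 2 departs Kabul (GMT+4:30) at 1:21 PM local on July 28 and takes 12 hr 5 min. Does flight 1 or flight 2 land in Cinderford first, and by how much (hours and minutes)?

Flight 1 in UTC: 8:10 PM − 5:45 = 2:25 PM on Jul 28.
+11 hours 32 minutes → arrive 1:57 AM UTC on Jul 29.
Flight 2 in UTC: 1:21 PM − 4:30 = 8:51 AM on Jul 28.
+12 hours and 5 minutes → arrive 8:56 PM UTC on Jul 28.
Flight 2 lands earlier by 5 hours 1 minute.

the second, by 5 hours 1 minute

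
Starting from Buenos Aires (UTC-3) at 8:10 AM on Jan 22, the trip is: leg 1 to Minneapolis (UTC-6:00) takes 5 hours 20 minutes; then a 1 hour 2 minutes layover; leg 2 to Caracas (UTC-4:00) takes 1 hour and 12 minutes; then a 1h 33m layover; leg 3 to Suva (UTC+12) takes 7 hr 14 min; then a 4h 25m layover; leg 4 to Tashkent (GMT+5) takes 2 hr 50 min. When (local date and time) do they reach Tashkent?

3:46 PM on January 23

Convert departure to UTC: 8:10 AM + 3:00 = 11:10 AM UTC on Jan 22.
Add 5 hours and 20 minutes leg 1 → 4:30 PM UTC.
Add 1 hour and 2 minutes layover in Minneapolis → 5:32 PM UTC.
Add 1 hour 12 minutes leg 2 → 6:44 PM UTC.
Add 1 hour 33 minutes layover in Caracas → 8:17 PM UTC.
Add 7 hours 14 minutes leg 3 → 3:31 AM UTC (Jan 23).
Add 4 hours and 25 minutes layover in Suva → 7:56 AM UTC.
Add 2 hours 50 minutes leg 4 → 10:46 AM UTC.
Tashkent is UTC+5:00, so local arrival = 10:46 AM + 5:00 = 3:46 PM on Jan 23.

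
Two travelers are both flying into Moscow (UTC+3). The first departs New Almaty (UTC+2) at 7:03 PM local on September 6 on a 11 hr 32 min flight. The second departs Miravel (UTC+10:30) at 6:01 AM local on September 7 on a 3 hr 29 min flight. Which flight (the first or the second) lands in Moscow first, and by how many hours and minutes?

Flight 1 in UTC: 7:03 PM − 2:00 = 5:03 PM on Sep 6.
+11 hours 32 minutes → arrive 4:35 AM UTC on Sep 7.
Flight 2 in UTC: 6:01 AM − 10:30 = 7:31 PM on Sep 6.
+3 hours 29 minutes → arrive 11:00 PM UTC on Sep 6.
Flight 2 lands earlier by 5 hours 35 minutes.

the second, by 5 hours 35 minutes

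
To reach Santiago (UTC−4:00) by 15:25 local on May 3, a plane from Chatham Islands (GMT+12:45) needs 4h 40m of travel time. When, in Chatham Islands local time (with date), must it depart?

Target arrival in UTC: 15:25 + 4:00 = 19:25 on May 3.
Subtract 4 hours and 40 minutes → departure 14:45 UTC on May 3.
Chatham Islands is UTC+12:45: 14:45 + 12:45 = 03:30 on May 4.

03:30 on May 4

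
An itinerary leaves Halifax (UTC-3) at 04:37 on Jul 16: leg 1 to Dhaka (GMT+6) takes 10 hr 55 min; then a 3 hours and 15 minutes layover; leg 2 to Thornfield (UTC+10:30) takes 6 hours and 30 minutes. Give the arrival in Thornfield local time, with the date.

14:47 on July 17

Convert departure to UTC: 04:37 + 3:00 = 07:37 UTC on Jul 16.
Add 10 hours 55 minutes leg 1 → 18:32 UTC.
Add 3 hours 15 minutes layover in Dhaka → 21:47 UTC.
Add 6 hours 30 minutes leg 2 → 04:17 UTC (Jul 17).
Thornfield is UTC+10:30, so local arrival = 04:17 + 10:30 = 14:47 on Jul 17.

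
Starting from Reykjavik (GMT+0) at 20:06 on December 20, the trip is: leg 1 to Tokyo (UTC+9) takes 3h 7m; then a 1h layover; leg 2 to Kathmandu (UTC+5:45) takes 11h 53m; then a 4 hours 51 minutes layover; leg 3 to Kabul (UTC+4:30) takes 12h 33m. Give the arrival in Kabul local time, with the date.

10:00 on Dec 22

Reykjavik is at UTC+0, so departure is already 20:06 UTC on Dec 20.
Add 3 hours and 7 minutes leg 1 → 23:13 UTC.
Add 1 hour layover in Tokyo → 00:13 UTC (Dec 21).
Add 11 hours and 53 minutes leg 2 → 12:06 UTC.
Add 4 hours 51 minutes layover in Kathmandu → 16:57 UTC.
Add 12 hours and 33 minutes leg 3 → 05:30 UTC (Dec 22).
Kabul is UTC+4:30, so local arrival = 05:30 + 4:30 = 10:00 on Dec 22.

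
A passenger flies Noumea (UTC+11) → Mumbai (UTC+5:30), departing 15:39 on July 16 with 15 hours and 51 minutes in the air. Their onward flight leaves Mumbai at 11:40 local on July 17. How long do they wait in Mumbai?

Convert departure to UTC: 15:39 − 11:00 = 04:39 UTC on Jul 16.
Add 15 hours 51 minutes flight time → 20:30 UTC.
Mumbai is UTC+5:30, so local arrival = 20:30 + 5:30 = 02:00 on Jul 17.
Layover = 11:40 − 02:00 = 9 hours 40 minutes.

9 hours 40 minutes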